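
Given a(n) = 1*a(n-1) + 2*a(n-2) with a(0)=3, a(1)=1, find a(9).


Build bottom-up:
...a(7)=169, a(8)=343, a(9)=1*343+2*169=681


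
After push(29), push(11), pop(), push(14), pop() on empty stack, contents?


push(29) -> [29]
push(11) -> [29, 11]
pop() returns 11 -> [29]
push(14) -> [29, 14]
pop() returns 14 -> [29]
Final stack (bottom to top): [29]


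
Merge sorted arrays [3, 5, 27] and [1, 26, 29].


Compare heads, take smaller each step.
Merged: [1, 3, 5, 26, 27, 29]


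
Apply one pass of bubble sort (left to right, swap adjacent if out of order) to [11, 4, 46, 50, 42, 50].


After one pass: [4, 11, 46, 42, 50, 50]


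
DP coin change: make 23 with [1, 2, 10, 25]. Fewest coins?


dp[0]=0; dp[i]=1+min(dp[i-c] for c in coins)
...dp[18]=5, dp[19]=6, dp[20]=2, dp[21]=3, dp[22]=3, dp[23]=4
Minimum coins for 23 = 4


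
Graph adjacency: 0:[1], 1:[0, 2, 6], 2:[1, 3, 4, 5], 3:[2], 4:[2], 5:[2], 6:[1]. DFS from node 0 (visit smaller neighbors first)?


DFS stack-based: start with [0]
Visit order: [0, 1, 2, 3, 4, 5, 6]


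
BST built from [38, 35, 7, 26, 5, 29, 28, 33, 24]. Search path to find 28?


BST root = 38
Search for 28: compare at each node
Path: [38, 35, 7, 26, 29, 28]


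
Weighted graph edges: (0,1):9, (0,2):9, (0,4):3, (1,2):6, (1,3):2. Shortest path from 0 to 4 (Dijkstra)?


Dijkstra from 0:
Distances: {0: 0, 1: 9, 2: 9, 3: 11, 4: 3}
Shortest distance to 4 = 3, path = [0, 4]


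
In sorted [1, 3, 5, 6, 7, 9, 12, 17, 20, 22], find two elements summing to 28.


Two pointers: lo=0, hi=9
Found pair: (6, 22) summing to 28


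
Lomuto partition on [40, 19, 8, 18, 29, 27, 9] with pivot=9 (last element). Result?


Elements <= 9 go left of pivot.
Result: [8, 9, 40, 18, 29, 27, 19], pivot at index 1


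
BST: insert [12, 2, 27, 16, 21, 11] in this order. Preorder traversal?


Root = 12; build tree by BST insertion.
Preorder traversal: [12, 2, 11, 27, 16, 21]


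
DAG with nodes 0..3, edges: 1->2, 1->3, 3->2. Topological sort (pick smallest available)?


Kahn's algorithm, process smallest node first
Order: [0, 1, 3, 2]


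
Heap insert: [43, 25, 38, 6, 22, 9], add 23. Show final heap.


Append 23: [43, 25, 38, 6, 22, 9, 23]
Bubble up: no swaps needed
Result: [43, 25, 38, 6, 22, 9, 23]


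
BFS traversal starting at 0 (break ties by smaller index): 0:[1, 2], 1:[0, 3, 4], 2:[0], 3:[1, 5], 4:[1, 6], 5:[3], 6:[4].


BFS queue: start with [0]
Visit order: [0, 1, 2, 3, 4, 5, 6]


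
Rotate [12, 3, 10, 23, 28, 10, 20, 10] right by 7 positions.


Right rotate by 7: [3, 10, 23, 28, 10, 20, 10, 12]


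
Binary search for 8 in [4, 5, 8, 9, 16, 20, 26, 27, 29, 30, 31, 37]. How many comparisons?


Search for 8:
[0,11] mid=5 arr[5]=20
[0,4] mid=2 arr[2]=8
Total: 2 comparisons


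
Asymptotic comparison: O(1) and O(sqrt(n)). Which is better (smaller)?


constant grows slower than sublinear
O(1) is asymptotically smaller; O(sqrt(n)) grows faster


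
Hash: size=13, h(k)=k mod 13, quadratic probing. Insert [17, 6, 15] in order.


Insertions: 17->slot 4; 6->slot 6; 15->slot 2
Table: [None, None, 15, None, 17, None, 6, None, None, None, None, None, None]


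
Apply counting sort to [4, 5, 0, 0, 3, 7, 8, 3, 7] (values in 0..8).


Count array: [2, 0, 0, 2, 1, 1, 0, 2, 1]
Reconstruct: [0, 0, 3, 3, 4, 5, 7, 7, 8]


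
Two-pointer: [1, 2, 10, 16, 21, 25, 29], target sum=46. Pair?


Two pointers: lo=0, hi=6
Found pair: (21, 25) summing to 46


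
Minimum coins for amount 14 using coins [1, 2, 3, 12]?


dp[0]=0; dp[i]=1+min(dp[i-c] for c in coins)
...dp[9]=3, dp[10]=4, dp[11]=4, dp[12]=1, dp[13]=2, dp[14]=2
Minimum coins for 14 = 2


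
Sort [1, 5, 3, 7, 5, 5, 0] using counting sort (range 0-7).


Count array: [1, 1, 0, 1, 0, 3, 0, 1]
Reconstruct: [0, 1, 3, 5, 5, 5, 7]


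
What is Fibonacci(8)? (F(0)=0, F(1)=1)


F(n)=F(n-1)+F(n-2)
...F(6)=8, F(7)=13, F(8)=21


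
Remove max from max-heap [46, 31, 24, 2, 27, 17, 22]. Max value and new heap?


Max = 46
Replace root with last, heapify down
Resulting heap: [31, 27, 24, 2, 22, 17]


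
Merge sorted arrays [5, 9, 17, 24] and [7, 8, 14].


Compare heads, take smaller each step.
Merged: [5, 7, 8, 9, 14, 17, 24]


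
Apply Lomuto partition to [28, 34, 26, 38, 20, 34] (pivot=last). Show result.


Elements <= 34 go left of pivot.
Result: [28, 34, 26, 20, 34, 38], pivot at index 4


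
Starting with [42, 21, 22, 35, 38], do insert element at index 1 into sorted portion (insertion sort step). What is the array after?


After one pass: [21, 42, 22, 35, 38]


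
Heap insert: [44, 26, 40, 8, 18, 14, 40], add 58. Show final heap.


Append 58: [44, 26, 40, 8, 18, 14, 40, 58]
Bubble up: swap idx 7(58) with idx 3(8); swap idx 3(58) with idx 1(26); swap idx 1(58) with idx 0(44)
Result: [58, 44, 40, 26, 18, 14, 40, 8]


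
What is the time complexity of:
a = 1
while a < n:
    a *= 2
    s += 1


Per nesting level: O(log n) = O(log n)
Complexity: O(log n)


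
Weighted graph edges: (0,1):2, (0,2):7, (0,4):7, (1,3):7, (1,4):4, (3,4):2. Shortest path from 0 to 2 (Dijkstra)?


Dijkstra from 0:
Distances: {0: 0, 1: 2, 2: 7, 3: 8, 4: 6}
Shortest distance to 2 = 7, path = [0, 2]


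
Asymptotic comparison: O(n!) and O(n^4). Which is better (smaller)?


quartic grows slower than factorial
O(n^4) is asymptotically smaller; O(n!) grows faster


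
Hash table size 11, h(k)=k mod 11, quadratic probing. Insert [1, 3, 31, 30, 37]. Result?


Insertions: 1->slot 1; 3->slot 3; 31->slot 9; 30->slot 8; 37->slot 4
Table: [None, 1, None, 3, 37, None, None, None, 30, 31, None]


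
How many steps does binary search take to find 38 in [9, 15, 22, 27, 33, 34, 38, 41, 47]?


Search for 38:
[0,8] mid=4 arr[4]=33
[5,8] mid=6 arr[6]=38
Total: 2 comparisons


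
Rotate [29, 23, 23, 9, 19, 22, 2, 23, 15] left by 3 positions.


Left rotate by 3: [9, 19, 22, 2, 23, 15, 29, 23, 23]


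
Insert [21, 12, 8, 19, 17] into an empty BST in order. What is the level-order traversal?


Root = 21; build tree by BST insertion.
Level-Order traversal: [21, 12, 8, 19, 17]


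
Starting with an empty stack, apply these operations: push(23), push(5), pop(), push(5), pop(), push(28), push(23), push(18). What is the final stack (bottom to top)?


push(23) -> [23]
push(5) -> [23, 5]
pop() returns 5 -> [23]
push(5) -> [23, 5]
pop() returns 5 -> [23]
push(28) -> [23, 28]
push(23) -> [23, 28, 23]
push(18) -> [23, 28, 23, 18]
Final stack (bottom to top): [23, 28, 23, 18]


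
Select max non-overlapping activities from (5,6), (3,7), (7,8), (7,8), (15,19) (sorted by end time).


Greedy: pick earliest-ending, then skip overlaps.
Selected (3 activities): [(5, 6), (7, 8), (15, 19)]


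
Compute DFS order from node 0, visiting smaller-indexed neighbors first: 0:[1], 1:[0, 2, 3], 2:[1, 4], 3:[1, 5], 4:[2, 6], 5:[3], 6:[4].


DFS stack-based: start with [0]
Visit order: [0, 1, 2, 4, 6, 3, 5]


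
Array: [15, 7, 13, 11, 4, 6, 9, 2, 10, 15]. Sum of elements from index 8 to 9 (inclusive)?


Prefix sums: [0, 15, 22, 35, 46, 50, 56, 65, 67, 77, 92]
Sum[8..9] = prefix[10] - prefix[8] = 92 - 67 = 25


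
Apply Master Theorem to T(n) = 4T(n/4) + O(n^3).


a=4, b=4, c=3. log_4(4)=1 < c=3. Case 3: O(n^c) = O(n^3)
Complexity: O(n^3)


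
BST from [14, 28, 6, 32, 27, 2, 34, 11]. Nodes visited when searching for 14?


BST root = 14
Search for 14: compare at each node
Path: [14]


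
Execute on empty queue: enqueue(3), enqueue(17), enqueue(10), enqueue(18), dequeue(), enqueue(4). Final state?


enqueue(3) -> [3]
enqueue(17) -> [3, 17]
enqueue(10) -> [3, 17, 10]
enqueue(18) -> [3, 17, 10, 18]
dequeue() returns 3 -> [17, 10, 18]
enqueue(4) -> [17, 10, 18, 4]
Final queue (front to back): [17, 10, 18, 4]


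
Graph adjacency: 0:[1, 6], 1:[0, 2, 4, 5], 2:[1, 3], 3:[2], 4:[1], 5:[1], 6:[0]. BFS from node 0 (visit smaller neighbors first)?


BFS queue: start with [0]
Visit order: [0, 1, 6, 2, 4, 5, 3]


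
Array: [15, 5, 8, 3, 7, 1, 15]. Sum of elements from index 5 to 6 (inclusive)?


Prefix sums: [0, 15, 20, 28, 31, 38, 39, 54]
Sum[5..6] = prefix[7] - prefix[5] = 54 - 38 = 16


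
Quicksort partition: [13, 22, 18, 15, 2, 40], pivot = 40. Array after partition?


Elements <= 40 go left of pivot.
Result: [13, 22, 18, 15, 2, 40], pivot at index 5


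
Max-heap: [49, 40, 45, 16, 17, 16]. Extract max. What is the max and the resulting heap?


Max = 49
Replace root with last, heapify down
Resulting heap: [45, 40, 16, 16, 17]


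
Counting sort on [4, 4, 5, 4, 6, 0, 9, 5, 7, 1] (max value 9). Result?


Count array: [1, 1, 0, 0, 3, 2, 1, 1, 0, 1]
Reconstruct: [0, 1, 4, 4, 4, 5, 5, 6, 7, 9]


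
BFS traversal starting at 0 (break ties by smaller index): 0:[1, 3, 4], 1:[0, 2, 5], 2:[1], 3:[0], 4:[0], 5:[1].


BFS queue: start with [0]
Visit order: [0, 1, 3, 4, 2, 5]


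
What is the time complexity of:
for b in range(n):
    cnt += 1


Per nesting level: O(n) = O(n)
Complexity: O(n)


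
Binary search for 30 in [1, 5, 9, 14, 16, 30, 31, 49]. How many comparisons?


Search for 30:
[0,7] mid=3 arr[3]=14
[4,7] mid=5 arr[5]=30
Total: 2 comparisons


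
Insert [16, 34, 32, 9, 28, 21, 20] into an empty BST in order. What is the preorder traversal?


Root = 16; build tree by BST insertion.
Preorder traversal: [16, 9, 34, 32, 28, 21, 20]


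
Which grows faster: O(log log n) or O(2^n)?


double-logarithmic grows slower than exponential
O(log log n) is asymptotically smaller; O(2^n) grows faster


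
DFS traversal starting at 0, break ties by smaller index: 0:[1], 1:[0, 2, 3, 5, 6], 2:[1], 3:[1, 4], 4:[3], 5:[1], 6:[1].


DFS stack-based: start with [0]
Visit order: [0, 1, 2, 3, 4, 5, 6]


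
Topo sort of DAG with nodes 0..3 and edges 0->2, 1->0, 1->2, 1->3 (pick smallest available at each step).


Kahn's algorithm, process smallest node first
Order: [1, 0, 2, 3]


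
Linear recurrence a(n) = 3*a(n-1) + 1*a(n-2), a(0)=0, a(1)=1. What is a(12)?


Build bottom-up:
...a(10)=42837, a(11)=141481, a(12)=3*141481+1*42837=467280


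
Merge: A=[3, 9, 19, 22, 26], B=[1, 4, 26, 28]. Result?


Compare heads, take smaller each step.
Merged: [1, 3, 4, 9, 19, 22, 26, 26, 28]


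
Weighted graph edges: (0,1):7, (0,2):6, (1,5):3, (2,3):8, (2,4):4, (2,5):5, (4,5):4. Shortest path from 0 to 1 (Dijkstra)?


Dijkstra from 0:
Distances: {0: 0, 1: 7, 2: 6, 3: 14, 4: 10, 5: 10}
Shortest distance to 1 = 7, path = [0, 1]


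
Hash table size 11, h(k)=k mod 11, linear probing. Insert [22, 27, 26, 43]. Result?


Insertions: 22->slot 0; 27->slot 5; 26->slot 4; 43->slot 10
Table: [22, None, None, None, 26, 27, None, None, None, None, 43]


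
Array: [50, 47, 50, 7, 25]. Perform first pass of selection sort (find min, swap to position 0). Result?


After one pass: [7, 47, 50, 50, 25]


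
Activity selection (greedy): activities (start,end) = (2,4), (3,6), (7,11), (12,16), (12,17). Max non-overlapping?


Greedy: pick earliest-ending, then skip overlaps.
Selected (3 activities): [(2, 4), (7, 11), (12, 16)]


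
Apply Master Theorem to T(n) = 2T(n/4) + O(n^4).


a=2, b=4, c=4. log_4(2)=0.5 < c=4. Case 3: O(n^c) = O(n^4)
Complexity: O(n^4)


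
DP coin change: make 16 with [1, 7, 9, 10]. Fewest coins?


dp[0]=0; dp[i]=1+min(dp[i-c] for c in coins)
...dp[11]=2, dp[12]=3, dp[13]=4, dp[14]=2, dp[15]=3, dp[16]=2
Minimum coins for 16 = 2


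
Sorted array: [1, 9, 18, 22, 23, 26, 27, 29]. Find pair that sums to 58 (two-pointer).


Two pointers: lo=0, hi=7
No pair sums to 58


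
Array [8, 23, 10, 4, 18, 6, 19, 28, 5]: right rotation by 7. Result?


Right rotate by 7: [10, 4, 18, 6, 19, 28, 5, 8, 23]


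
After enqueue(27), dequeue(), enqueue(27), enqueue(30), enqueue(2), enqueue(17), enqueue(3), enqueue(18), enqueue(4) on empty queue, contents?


enqueue(27) -> [27]
dequeue() returns 27 -> []
enqueue(27) -> [27]
enqueue(30) -> [27, 30]
enqueue(2) -> [27, 30, 2]
enqueue(17) -> [27, 30, 2, 17]
enqueue(3) -> [27, 30, 2, 17, 3]
enqueue(18) -> [27, 30, 2, 17, 3, 18]
enqueue(4) -> [27, 30, 2, 17, 3, 18, 4]
Final queue (front to back): [27, 30, 2, 17, 3, 18, 4]


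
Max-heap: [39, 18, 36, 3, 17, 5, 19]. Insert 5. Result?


Append 5: [39, 18, 36, 3, 17, 5, 19, 5]
Bubble up: swap idx 7(5) with idx 3(3)
Result: [39, 18, 36, 5, 17, 5, 19, 3]


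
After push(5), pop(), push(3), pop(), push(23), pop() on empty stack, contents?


push(5) -> [5]
pop() returns 5 -> []
push(3) -> [3]
pop() returns 3 -> []
push(23) -> [23]
pop() returns 23 -> []
Final stack (bottom to top): []


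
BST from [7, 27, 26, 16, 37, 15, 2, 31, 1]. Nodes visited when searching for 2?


BST root = 7
Search for 2: compare at each node
Path: [7, 2]


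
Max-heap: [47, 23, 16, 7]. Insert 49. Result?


Append 49: [47, 23, 16, 7, 49]
Bubble up: swap idx 4(49) with idx 1(23); swap idx 1(49) with idx 0(47)
Result: [49, 47, 16, 7, 23]


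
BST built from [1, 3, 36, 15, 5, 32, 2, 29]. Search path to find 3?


BST root = 1
Search for 3: compare at each node
Path: [1, 3]


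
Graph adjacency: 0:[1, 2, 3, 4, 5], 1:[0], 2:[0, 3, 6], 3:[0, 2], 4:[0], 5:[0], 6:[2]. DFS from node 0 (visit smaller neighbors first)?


DFS stack-based: start with [0]
Visit order: [0, 1, 2, 3, 6, 4, 5]


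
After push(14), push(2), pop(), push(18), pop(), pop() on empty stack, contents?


push(14) -> [14]
push(2) -> [14, 2]
pop() returns 2 -> [14]
push(18) -> [14, 18]
pop() returns 18 -> [14]
pop() returns 14 -> []
Final stack (bottom to top): []


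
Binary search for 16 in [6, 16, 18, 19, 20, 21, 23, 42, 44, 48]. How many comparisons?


Search for 16:
[0,9] mid=4 arr[4]=20
[0,3] mid=1 arr[1]=16
Total: 2 comparisons


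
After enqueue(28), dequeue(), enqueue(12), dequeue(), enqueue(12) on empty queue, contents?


enqueue(28) -> [28]
dequeue() returns 28 -> []
enqueue(12) -> [12]
dequeue() returns 12 -> []
enqueue(12) -> [12]
Final queue (front to back): [12]


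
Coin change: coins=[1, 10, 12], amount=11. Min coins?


dp[0]=0; dp[i]=1+min(dp[i-c] for c in coins)
...dp[6]=6, dp[7]=7, dp[8]=8, dp[9]=9, dp[10]=1, dp[11]=2
Minimum coins for 11 = 2


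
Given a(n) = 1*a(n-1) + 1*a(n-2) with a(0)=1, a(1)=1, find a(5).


Build bottom-up:
...a(3)=3, a(4)=5, a(5)=1*5+1*3=8


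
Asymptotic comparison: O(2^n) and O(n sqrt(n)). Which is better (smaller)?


n^1.5 grows slower than exponential
O(n sqrt(n)) is asymptotically smaller; O(2^n) grows faster


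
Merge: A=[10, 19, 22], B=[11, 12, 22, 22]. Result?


Compare heads, take smaller each step.
Merged: [10, 11, 12, 19, 22, 22, 22]


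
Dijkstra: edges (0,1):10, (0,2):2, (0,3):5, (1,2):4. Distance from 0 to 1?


Dijkstra from 0:
Distances: {0: 0, 1: 6, 2: 2, 3: 5}
Shortest distance to 1 = 6, path = [0, 2, 1]


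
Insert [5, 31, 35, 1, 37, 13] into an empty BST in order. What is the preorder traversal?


Root = 5; build tree by BST insertion.
Preorder traversal: [5, 1, 31, 13, 35, 37]


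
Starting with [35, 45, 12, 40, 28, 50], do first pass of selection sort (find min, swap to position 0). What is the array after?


After one pass: [12, 45, 35, 40, 28, 50]


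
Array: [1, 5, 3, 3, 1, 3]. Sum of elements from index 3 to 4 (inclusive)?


Prefix sums: [0, 1, 6, 9, 12, 13, 16]
Sum[3..4] = prefix[5] - prefix[3] = 13 - 9 = 4


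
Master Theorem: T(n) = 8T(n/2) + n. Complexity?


a=8, b=2, c=1. log_2(8)=3 > c=1. Case 1: O(n^log_b(a)) = O(n^3)
Complexity: O(n^3)


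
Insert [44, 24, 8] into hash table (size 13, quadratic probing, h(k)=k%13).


Insertions: 44->slot 5; 24->slot 11; 8->slot 8
Table: [None, None, None, None, None, 44, None, None, 8, None, None, 24, None]


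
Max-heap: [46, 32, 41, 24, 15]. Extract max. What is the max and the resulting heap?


Max = 46
Replace root with last, heapify down
Resulting heap: [41, 32, 15, 24]


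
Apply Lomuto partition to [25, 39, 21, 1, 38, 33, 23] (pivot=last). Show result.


Elements <= 23 go left of pivot.
Result: [21, 1, 23, 39, 38, 33, 25], pivot at index 2


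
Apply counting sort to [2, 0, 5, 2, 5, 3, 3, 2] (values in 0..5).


Count array: [1, 0, 3, 2, 0, 2]
Reconstruct: [0, 2, 2, 2, 3, 3, 5, 5]


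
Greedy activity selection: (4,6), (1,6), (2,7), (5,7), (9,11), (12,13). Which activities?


Greedy: pick earliest-ending, then skip overlaps.
Selected (3 activities): [(4, 6), (9, 11), (12, 13)]


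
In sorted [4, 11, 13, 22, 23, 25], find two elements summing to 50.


Two pointers: lo=0, hi=5
No pair sums to 50


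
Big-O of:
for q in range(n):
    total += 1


Per nesting level: O(n) = O(n)
Complexity: O(n)


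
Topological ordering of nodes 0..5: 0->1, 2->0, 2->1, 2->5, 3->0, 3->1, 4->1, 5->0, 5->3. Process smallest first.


Kahn's algorithm, process smallest node first
Order: [2, 4, 5, 3, 0, 1]


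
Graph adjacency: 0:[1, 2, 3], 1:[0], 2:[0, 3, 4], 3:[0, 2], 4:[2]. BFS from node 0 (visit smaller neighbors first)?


BFS queue: start with [0]
Visit order: [0, 1, 2, 3, 4]


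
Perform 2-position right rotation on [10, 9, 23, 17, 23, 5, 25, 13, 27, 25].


Right rotate by 2: [27, 25, 10, 9, 23, 17, 23, 5, 25, 13]


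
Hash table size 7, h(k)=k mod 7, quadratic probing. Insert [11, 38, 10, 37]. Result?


Insertions: 11->slot 4; 38->slot 3; 10->slot 0; 37->slot 2
Table: [10, None, 37, 38, 11, None, None]


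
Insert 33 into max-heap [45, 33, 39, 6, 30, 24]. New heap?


Append 33: [45, 33, 39, 6, 30, 24, 33]
Bubble up: no swaps needed
Result: [45, 33, 39, 6, 30, 24, 33]


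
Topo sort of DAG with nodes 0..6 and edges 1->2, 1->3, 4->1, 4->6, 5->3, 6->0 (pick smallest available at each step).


Kahn's algorithm, process smallest node first
Order: [4, 1, 2, 5, 3, 6, 0]


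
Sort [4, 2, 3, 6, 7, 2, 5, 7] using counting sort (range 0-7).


Count array: [0, 0, 2, 1, 1, 1, 1, 2]
Reconstruct: [2, 2, 3, 4, 5, 6, 7, 7]


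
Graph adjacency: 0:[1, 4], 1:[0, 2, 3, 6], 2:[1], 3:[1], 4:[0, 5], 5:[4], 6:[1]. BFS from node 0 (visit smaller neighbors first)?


BFS queue: start with [0]
Visit order: [0, 1, 4, 2, 3, 6, 5]


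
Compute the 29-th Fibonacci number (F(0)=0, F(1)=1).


F(n)=F(n-1)+F(n-2)
...F(27)=196418, F(28)=317811, F(29)=514229


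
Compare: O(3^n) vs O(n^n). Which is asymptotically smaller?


exponential (base 3) grows slower than n^n
O(3^n) is asymptotically smaller; O(n^n) grows faster


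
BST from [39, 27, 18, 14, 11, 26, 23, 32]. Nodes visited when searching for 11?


BST root = 39
Search for 11: compare at each node
Path: [39, 27, 18, 14, 11]


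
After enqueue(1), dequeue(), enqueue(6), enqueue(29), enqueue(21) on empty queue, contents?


enqueue(1) -> [1]
dequeue() returns 1 -> []
enqueue(6) -> [6]
enqueue(29) -> [6, 29]
enqueue(21) -> [6, 29, 21]
Final queue (front to back): [6, 29, 21]


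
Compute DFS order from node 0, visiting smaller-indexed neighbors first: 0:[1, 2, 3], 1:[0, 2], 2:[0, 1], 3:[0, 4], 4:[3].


DFS stack-based: start with [0]
Visit order: [0, 1, 2, 3, 4]


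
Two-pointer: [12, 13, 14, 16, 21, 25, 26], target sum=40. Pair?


Two pointers: lo=0, hi=6
Found pair: (14, 26) summing to 40


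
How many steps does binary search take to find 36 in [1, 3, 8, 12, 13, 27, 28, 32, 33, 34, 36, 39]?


Search for 36:
[0,11] mid=5 arr[5]=27
[6,11] mid=8 arr[8]=33
[9,11] mid=10 arr[10]=36
Total: 3 comparisons


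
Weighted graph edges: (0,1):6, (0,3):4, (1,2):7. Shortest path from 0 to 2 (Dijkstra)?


Dijkstra from 0:
Distances: {0: 0, 1: 6, 2: 13, 3: 4}
Shortest distance to 2 = 13, path = [0, 1, 2]


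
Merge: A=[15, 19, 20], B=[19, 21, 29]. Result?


Compare heads, take smaller each step.
Merged: [15, 19, 19, 20, 21, 29]


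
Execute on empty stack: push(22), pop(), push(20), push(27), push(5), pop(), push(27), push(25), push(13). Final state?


push(22) -> [22]
pop() returns 22 -> []
push(20) -> [20]
push(27) -> [20, 27]
push(5) -> [20, 27, 5]
pop() returns 5 -> [20, 27]
push(27) -> [20, 27, 27]
push(25) -> [20, 27, 27, 25]
push(13) -> [20, 27, 27, 25, 13]
Final stack (bottom to top): [20, 27, 27, 25, 13]


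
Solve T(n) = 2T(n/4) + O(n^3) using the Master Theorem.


a=2, b=4, c=3. log_4(2)=0.5 < c=3. Case 3: O(n^c) = O(n^3)
Complexity: O(n^3)


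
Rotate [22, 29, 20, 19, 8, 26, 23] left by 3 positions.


Left rotate by 3: [19, 8, 26, 23, 22, 29, 20]


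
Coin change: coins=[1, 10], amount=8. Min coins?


dp[0]=0; dp[i]=1+min(dp[i-c] for c in coins)
...dp[3]=3, dp[4]=4, dp[5]=5, dp[6]=6, dp[7]=7, dp[8]=8
Minimum coins for 8 = 8


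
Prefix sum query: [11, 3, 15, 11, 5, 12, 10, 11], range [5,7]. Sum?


Prefix sums: [0, 11, 14, 29, 40, 45, 57, 67, 78]
Sum[5..7] = prefix[8] - prefix[5] = 78 - 45 = 33


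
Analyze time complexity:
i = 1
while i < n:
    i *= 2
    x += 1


Per nesting level: O(log n) = O(log n)
Complexity: O(log n)


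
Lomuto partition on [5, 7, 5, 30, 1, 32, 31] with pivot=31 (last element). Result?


Elements <= 31 go left of pivot.
Result: [5, 7, 5, 30, 1, 31, 32], pivot at index 5


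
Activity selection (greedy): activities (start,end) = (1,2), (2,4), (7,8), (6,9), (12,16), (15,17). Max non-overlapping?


Greedy: pick earliest-ending, then skip overlaps.
Selected (4 activities): [(1, 2), (2, 4), (7, 8), (12, 16)]


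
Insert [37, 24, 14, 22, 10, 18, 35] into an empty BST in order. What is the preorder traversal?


Root = 37; build tree by BST insertion.
Preorder traversal: [37, 24, 14, 10, 22, 18, 35]


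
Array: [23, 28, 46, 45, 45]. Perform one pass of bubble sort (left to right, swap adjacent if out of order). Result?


After one pass: [23, 28, 45, 45, 46]


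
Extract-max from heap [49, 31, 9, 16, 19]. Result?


Max = 49
Replace root with last, heapify down
Resulting heap: [31, 19, 9, 16]


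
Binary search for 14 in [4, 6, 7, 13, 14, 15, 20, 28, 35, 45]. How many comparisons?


Search for 14:
[0,9] mid=4 arr[4]=14
Total: 1 comparisons


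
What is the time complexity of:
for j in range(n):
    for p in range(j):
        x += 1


Per nesting level: O(n) * O(n) [triangular over j] = O(n^2)
Complexity: O(n^2)


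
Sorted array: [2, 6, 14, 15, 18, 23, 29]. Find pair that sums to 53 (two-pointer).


Two pointers: lo=0, hi=6
No pair sums to 53


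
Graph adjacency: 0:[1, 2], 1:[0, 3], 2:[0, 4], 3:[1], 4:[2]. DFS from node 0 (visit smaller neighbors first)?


DFS stack-based: start with [0]
Visit order: [0, 1, 3, 2, 4]


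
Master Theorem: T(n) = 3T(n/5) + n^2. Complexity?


a=3, b=5, c=2. log_5(3)=0.683 < c=2. Case 3: O(n^c) = O(n^2)
Complexity: O(n^2)


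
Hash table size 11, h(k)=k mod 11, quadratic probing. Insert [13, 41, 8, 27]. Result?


Insertions: 13->slot 2; 41->slot 8; 8->slot 9; 27->slot 5
Table: [None, None, 13, None, None, 27, None, None, 41, 8, None]


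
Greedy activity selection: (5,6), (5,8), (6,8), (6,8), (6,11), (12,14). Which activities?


Greedy: pick earliest-ending, then skip overlaps.
Selected (3 activities): [(5, 6), (6, 8), (12, 14)]


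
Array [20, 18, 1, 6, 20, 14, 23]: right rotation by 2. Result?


Right rotate by 2: [14, 23, 20, 18, 1, 6, 20]


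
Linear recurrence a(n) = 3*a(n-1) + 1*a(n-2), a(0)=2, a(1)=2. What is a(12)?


Build bottom-up:
...a(10)=111614, a(11)=368636, a(12)=3*368636+1*111614=1217522


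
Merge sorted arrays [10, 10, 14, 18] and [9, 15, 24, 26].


Compare heads, take smaller each step.
Merged: [9, 10, 10, 14, 15, 18, 24, 26]


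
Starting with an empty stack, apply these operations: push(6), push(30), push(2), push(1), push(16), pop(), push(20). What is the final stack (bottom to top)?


push(6) -> [6]
push(30) -> [6, 30]
push(2) -> [6, 30, 2]
push(1) -> [6, 30, 2, 1]
push(16) -> [6, 30, 2, 1, 16]
pop() returns 16 -> [6, 30, 2, 1]
push(20) -> [6, 30, 2, 1, 20]
Final stack (bottom to top): [6, 30, 2, 1, 20]


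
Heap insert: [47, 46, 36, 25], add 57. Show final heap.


Append 57: [47, 46, 36, 25, 57]
Bubble up: swap idx 4(57) with idx 1(46); swap idx 1(57) with idx 0(47)
Result: [57, 47, 36, 25, 46]


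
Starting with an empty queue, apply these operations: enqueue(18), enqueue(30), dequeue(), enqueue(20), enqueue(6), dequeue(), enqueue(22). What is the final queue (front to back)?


enqueue(18) -> [18]
enqueue(30) -> [18, 30]
dequeue() returns 18 -> [30]
enqueue(20) -> [30, 20]
enqueue(6) -> [30, 20, 6]
dequeue() returns 30 -> [20, 6]
enqueue(22) -> [20, 6, 22]
Final queue (front to back): [20, 6, 22]


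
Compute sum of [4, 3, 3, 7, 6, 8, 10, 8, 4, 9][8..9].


Prefix sums: [0, 4, 7, 10, 17, 23, 31, 41, 49, 53, 62]
Sum[8..9] = prefix[10] - prefix[8] = 62 - 49 = 13


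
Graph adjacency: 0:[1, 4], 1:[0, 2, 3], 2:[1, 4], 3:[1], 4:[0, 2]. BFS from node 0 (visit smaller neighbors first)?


BFS queue: start with [0]
Visit order: [0, 1, 4, 2, 3]


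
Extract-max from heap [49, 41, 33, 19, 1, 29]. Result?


Max = 49
Replace root with last, heapify down
Resulting heap: [41, 29, 33, 19, 1]


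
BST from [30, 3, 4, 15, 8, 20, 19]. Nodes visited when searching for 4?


BST root = 30
Search for 4: compare at each node
Path: [30, 3, 4]


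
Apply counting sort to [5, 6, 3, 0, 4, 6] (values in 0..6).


Count array: [1, 0, 0, 1, 1, 1, 2]
Reconstruct: [0, 3, 4, 5, 6, 6]


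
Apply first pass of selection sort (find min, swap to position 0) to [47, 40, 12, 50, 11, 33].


After one pass: [11, 40, 12, 50, 47, 33]


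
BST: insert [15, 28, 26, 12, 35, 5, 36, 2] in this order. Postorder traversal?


Root = 15; build tree by BST insertion.
Postorder traversal: [2, 5, 12, 26, 36, 35, 28, 15]


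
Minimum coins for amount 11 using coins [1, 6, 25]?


dp[0]=0; dp[i]=1+min(dp[i-c] for c in coins)
...dp[6]=1, dp[7]=2, dp[8]=3, dp[9]=4, dp[10]=5, dp[11]=6
Minimum coins for 11 = 6


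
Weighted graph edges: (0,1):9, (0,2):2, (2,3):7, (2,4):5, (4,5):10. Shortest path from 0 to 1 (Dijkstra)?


Dijkstra from 0:
Distances: {0: 0, 1: 9, 2: 2, 3: 9, 4: 7, 5: 17}
Shortest distance to 1 = 9, path = [0, 1]


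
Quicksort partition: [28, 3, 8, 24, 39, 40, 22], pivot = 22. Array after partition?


Elements <= 22 go left of pivot.
Result: [3, 8, 22, 24, 39, 40, 28], pivot at index 2


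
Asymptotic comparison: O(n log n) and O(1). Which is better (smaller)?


constant grows slower than linearithmic
O(1) is asymptotically smaller; O(n log n) grows faster


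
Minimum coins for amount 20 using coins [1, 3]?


dp[0]=0; dp[i]=1+min(dp[i-c] for c in coins)
...dp[15]=5, dp[16]=6, dp[17]=7, dp[18]=6, dp[19]=7, dp[20]=8
Minimum coins for 20 = 8


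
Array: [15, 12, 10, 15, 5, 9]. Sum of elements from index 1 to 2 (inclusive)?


Prefix sums: [0, 15, 27, 37, 52, 57, 66]
Sum[1..2] = prefix[3] - prefix[1] = 37 - 15 = 22


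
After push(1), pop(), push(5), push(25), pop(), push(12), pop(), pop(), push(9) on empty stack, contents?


push(1) -> [1]
pop() returns 1 -> []
push(5) -> [5]
push(25) -> [5, 25]
pop() returns 25 -> [5]
push(12) -> [5, 12]
pop() returns 12 -> [5]
pop() returns 5 -> []
push(9) -> [9]
Final stack (bottom to top): [9]


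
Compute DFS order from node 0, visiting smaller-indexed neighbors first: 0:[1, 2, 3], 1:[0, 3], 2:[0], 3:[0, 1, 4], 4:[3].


DFS stack-based: start with [0]
Visit order: [0, 1, 3, 4, 2]


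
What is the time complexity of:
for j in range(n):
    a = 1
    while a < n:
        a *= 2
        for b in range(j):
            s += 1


Per nesting level: O(n) * O(log n) * O(n) [triangular over j] = O(n^2 log n)
Complexity: O(n^2 log n)


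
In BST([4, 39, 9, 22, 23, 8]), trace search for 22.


BST root = 4
Search for 22: compare at each node
Path: [4, 39, 9, 22]


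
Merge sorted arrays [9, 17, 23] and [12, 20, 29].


Compare heads, take smaller each step.
Merged: [9, 12, 17, 20, 23, 29]


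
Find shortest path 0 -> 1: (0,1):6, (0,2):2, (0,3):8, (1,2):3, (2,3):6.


Dijkstra from 0:
Distances: {0: 0, 1: 5, 2: 2, 3: 8}
Shortest distance to 1 = 5, path = [0, 2, 1]


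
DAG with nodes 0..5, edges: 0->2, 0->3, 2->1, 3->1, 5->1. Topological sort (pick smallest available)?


Kahn's algorithm, process smallest node first
Order: [0, 2, 3, 4, 5, 1]


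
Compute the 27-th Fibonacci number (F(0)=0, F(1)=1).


F(n)=F(n-1)+F(n-2)
...F(25)=75025, F(26)=121393, F(27)=196418


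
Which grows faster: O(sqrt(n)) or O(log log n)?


double-logarithmic grows slower than sublinear
O(log log n) is asymptotically smaller; O(sqrt(n)) grows faster


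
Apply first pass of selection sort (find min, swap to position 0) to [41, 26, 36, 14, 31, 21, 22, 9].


After one pass: [9, 26, 36, 14, 31, 21, 22, 41]


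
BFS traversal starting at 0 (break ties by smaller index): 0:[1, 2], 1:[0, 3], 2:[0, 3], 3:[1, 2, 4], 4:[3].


BFS queue: start with [0]
Visit order: [0, 1, 2, 3, 4]


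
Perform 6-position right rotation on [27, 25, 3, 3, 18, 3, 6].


Right rotate by 6: [25, 3, 3, 18, 3, 6, 27]


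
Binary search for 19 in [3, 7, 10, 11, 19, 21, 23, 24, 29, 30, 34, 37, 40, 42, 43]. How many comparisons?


Search for 19:
[0,14] mid=7 arr[7]=24
[0,6] mid=3 arr[3]=11
[4,6] mid=5 arr[5]=21
[4,4] mid=4 arr[4]=19
Total: 4 comparisons


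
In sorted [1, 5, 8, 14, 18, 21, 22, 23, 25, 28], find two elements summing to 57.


Two pointers: lo=0, hi=9
No pair sums to 57


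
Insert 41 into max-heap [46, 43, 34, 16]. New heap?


Append 41: [46, 43, 34, 16, 41]
Bubble up: no swaps needed
Result: [46, 43, 34, 16, 41]


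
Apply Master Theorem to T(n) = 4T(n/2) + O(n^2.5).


a=4, b=2, c=2.5. log_2(4)=2 < c=2.5. Case 3: O(n^c) = O(n^2.500)
Complexity: O(n^2.500)


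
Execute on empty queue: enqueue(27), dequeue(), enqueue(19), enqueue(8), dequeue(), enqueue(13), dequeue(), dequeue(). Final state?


enqueue(27) -> [27]
dequeue() returns 27 -> []
enqueue(19) -> [19]
enqueue(8) -> [19, 8]
dequeue() returns 19 -> [8]
enqueue(13) -> [8, 13]
dequeue() returns 8 -> [13]
dequeue() returns 13 -> []
Final queue (front to back): []


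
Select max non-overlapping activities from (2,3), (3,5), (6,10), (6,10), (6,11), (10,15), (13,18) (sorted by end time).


Greedy: pick earliest-ending, then skip overlaps.
Selected (4 activities): [(2, 3), (3, 5), (6, 10), (10, 15)]


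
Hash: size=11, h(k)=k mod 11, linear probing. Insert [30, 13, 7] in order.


Insertions: 30->slot 8; 13->slot 2; 7->slot 7
Table: [None, None, 13, None, None, None, None, 7, 30, None, None]


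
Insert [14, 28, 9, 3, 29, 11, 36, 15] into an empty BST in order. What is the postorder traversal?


Root = 14; build tree by BST insertion.
Postorder traversal: [3, 11, 9, 15, 36, 29, 28, 14]


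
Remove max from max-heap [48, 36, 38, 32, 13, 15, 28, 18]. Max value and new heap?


Max = 48
Replace root with last, heapify down
Resulting heap: [38, 36, 28, 32, 13, 15, 18]


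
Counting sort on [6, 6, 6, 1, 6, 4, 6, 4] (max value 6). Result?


Count array: [0, 1, 0, 0, 2, 0, 5]
Reconstruct: [1, 4, 4, 6, 6, 6, 6, 6]


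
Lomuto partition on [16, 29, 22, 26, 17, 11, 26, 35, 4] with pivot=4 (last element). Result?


Elements <= 4 go left of pivot.
Result: [4, 29, 22, 26, 17, 11, 26, 35, 16], pivot at index 0


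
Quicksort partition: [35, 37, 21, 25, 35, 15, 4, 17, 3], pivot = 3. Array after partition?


Elements <= 3 go left of pivot.
Result: [3, 37, 21, 25, 35, 15, 4, 17, 35], pivot at index 0


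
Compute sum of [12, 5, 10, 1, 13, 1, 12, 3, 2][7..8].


Prefix sums: [0, 12, 17, 27, 28, 41, 42, 54, 57, 59]
Sum[7..8] = prefix[9] - prefix[7] = 59 - 54 = 5


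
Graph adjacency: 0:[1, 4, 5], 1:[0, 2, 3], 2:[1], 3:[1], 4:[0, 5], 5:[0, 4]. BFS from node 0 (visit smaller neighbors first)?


BFS queue: start with [0]
Visit order: [0, 1, 4, 5, 2, 3]


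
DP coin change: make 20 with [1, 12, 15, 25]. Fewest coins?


dp[0]=0; dp[i]=1+min(dp[i-c] for c in coins)
...dp[15]=1, dp[16]=2, dp[17]=3, dp[18]=4, dp[19]=5, dp[20]=6
Minimum coins for 20 = 6


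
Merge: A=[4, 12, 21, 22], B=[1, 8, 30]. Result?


Compare heads, take smaller each step.
Merged: [1, 4, 8, 12, 21, 22, 30]


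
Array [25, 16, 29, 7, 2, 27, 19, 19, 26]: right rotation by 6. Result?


Right rotate by 6: [7, 2, 27, 19, 19, 26, 25, 16, 29]


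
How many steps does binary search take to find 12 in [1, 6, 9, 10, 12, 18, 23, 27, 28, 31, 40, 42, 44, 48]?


Search for 12:
[0,13] mid=6 arr[6]=23
[0,5] mid=2 arr[2]=9
[3,5] mid=4 arr[4]=12
Total: 3 comparisons


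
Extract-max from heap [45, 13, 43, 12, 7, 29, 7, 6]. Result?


Max = 45
Replace root with last, heapify down
Resulting heap: [43, 13, 29, 12, 7, 6, 7]


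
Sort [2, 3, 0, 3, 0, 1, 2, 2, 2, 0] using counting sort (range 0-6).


Count array: [3, 1, 4, 2, 0, 0, 0]
Reconstruct: [0, 0, 0, 1, 2, 2, 2, 2, 3, 3]


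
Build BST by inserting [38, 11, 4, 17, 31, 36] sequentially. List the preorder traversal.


Root = 38; build tree by BST insertion.
Preorder traversal: [38, 11, 4, 17, 31, 36]


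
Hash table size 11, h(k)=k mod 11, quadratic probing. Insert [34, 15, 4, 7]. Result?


Insertions: 34->slot 1; 15->slot 4; 4->slot 5; 7->slot 7
Table: [None, 34, None, None, 15, 4, None, 7, None, None, None]


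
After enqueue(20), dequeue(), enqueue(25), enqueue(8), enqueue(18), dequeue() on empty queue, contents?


enqueue(20) -> [20]
dequeue() returns 20 -> []
enqueue(25) -> [25]
enqueue(8) -> [25, 8]
enqueue(18) -> [25, 8, 18]
dequeue() returns 25 -> [8, 18]
Final queue (front to back): [8, 18]


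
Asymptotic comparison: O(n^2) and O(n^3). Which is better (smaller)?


quadratic grows slower than cubic
O(n^2) is asymptotically smaller; O(n^3) grows faster


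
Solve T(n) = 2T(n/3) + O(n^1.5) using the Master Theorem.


a=2, b=3, c=1.5. log_3(2)=0.631 < c=1.5. Case 3: O(n^c) = O(n^1.500)
Complexity: O(n^1.500)


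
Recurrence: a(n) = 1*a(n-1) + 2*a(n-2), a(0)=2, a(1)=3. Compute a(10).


Build bottom-up:
...a(8)=427, a(9)=853, a(10)=1*853+2*427=1707


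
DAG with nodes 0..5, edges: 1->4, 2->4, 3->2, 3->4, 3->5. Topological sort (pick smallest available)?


Kahn's algorithm, process smallest node first
Order: [0, 1, 3, 2, 4, 5]


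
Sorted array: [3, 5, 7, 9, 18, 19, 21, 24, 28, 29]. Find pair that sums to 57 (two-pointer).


Two pointers: lo=0, hi=9
Found pair: (28, 29) summing to 57


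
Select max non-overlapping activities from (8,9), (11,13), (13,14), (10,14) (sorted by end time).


Greedy: pick earliest-ending, then skip overlaps.
Selected (3 activities): [(8, 9), (11, 13), (13, 14)]


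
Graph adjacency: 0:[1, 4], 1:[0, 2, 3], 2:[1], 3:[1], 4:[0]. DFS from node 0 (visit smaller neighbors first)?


DFS stack-based: start with [0]
Visit order: [0, 1, 2, 3, 4]


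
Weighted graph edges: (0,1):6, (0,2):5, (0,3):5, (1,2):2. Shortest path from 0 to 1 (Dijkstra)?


Dijkstra from 0:
Distances: {0: 0, 1: 6, 2: 5, 3: 5}
Shortest distance to 1 = 6, path = [0, 1]


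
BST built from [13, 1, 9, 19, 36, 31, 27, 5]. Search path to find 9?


BST root = 13
Search for 9: compare at each node
Path: [13, 1, 9]


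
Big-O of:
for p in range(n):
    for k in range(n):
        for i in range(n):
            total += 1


Per nesting level: O(n) * O(n) * O(n) = O(n^3)
Complexity: O(n^3)


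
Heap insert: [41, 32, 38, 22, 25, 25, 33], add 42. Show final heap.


Append 42: [41, 32, 38, 22, 25, 25, 33, 42]
Bubble up: swap idx 7(42) with idx 3(22); swap idx 3(42) with idx 1(32); swap idx 1(42) with idx 0(41)
Result: [42, 41, 38, 32, 25, 25, 33, 22]


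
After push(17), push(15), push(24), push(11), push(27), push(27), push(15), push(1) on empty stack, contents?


push(17) -> [17]
push(15) -> [17, 15]
push(24) -> [17, 15, 24]
push(11) -> [17, 15, 24, 11]
push(27) -> [17, 15, 24, 11, 27]
push(27) -> [17, 15, 24, 11, 27, 27]
push(15) -> [17, 15, 24, 11, 27, 27, 15]
push(1) -> [17, 15, 24, 11, 27, 27, 15, 1]
Final stack (bottom to top): [17, 15, 24, 11, 27, 27, 15, 1]


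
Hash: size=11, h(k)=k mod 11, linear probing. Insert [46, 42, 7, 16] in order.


Insertions: 46->slot 2; 42->slot 9; 7->slot 7; 16->slot 5
Table: [None, None, 46, None, None, 16, None, 7, None, 42, None]


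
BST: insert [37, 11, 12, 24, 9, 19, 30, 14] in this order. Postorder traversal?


Root = 37; build tree by BST insertion.
Postorder traversal: [9, 14, 19, 30, 24, 12, 11, 37]


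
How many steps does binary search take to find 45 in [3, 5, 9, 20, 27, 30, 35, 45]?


Search for 45:
[0,7] mid=3 arr[3]=20
[4,7] mid=5 arr[5]=30
[6,7] mid=6 arr[6]=35
[7,7] mid=7 arr[7]=45
Total: 4 comparisons


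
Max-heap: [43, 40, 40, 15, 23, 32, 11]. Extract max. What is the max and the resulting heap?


Max = 43
Replace root with last, heapify down
Resulting heap: [40, 23, 40, 15, 11, 32]


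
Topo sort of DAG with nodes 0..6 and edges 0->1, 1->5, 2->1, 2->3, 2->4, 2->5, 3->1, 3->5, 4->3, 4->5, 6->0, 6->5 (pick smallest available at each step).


Kahn's algorithm, process smallest node first
Order: [2, 4, 3, 6, 0, 1, 5]


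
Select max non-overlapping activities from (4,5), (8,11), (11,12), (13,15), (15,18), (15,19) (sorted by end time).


Greedy: pick earliest-ending, then skip overlaps.
Selected (5 activities): [(4, 5), (8, 11), (11, 12), (13, 15), (15, 18)]


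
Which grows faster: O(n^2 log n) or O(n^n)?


n^2 log n grows slower than n^n
O(n^2 log n) is asymptotically smaller; O(n^n) grows faster


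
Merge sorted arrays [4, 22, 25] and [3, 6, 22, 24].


Compare heads, take smaller each step.
Merged: [3, 4, 6, 22, 22, 24, 25]


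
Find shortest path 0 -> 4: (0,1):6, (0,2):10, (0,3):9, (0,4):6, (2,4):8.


Dijkstra from 0:
Distances: {0: 0, 1: 6, 2: 10, 3: 9, 4: 6}
Shortest distance to 4 = 6, path = [0, 4]


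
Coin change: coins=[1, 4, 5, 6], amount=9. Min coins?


dp[0]=0; dp[i]=1+min(dp[i-c] for c in coins)
...dp[4]=1, dp[5]=1, dp[6]=1, dp[7]=2, dp[8]=2, dp[9]=2
Minimum coins for 9 = 2


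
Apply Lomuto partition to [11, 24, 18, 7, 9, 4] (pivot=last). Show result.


Elements <= 4 go left of pivot.
Result: [4, 24, 18, 7, 9, 11], pivot at index 0


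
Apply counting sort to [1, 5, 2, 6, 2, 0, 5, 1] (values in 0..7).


Count array: [1, 2, 2, 0, 0, 2, 1, 0]
Reconstruct: [0, 1, 1, 2, 2, 5, 5, 6]


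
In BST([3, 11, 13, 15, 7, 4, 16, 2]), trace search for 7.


BST root = 3
Search for 7: compare at each node
Path: [3, 11, 7]


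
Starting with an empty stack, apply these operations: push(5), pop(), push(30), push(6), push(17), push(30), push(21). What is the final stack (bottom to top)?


push(5) -> [5]
pop() returns 5 -> []
push(30) -> [30]
push(6) -> [30, 6]
push(17) -> [30, 6, 17]
push(30) -> [30, 6, 17, 30]
push(21) -> [30, 6, 17, 30, 21]
Final stack (bottom to top): [30, 6, 17, 30, 21]


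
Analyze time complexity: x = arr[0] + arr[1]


Analysis: constant-time operation, no loop
Complexity: O(1)


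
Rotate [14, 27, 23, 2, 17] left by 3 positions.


Left rotate by 3: [2, 17, 14, 27, 23]


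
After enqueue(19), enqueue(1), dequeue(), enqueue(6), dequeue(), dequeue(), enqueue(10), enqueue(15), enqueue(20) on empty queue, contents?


enqueue(19) -> [19]
enqueue(1) -> [19, 1]
dequeue() returns 19 -> [1]
enqueue(6) -> [1, 6]
dequeue() returns 1 -> [6]
dequeue() returns 6 -> []
enqueue(10) -> [10]
enqueue(15) -> [10, 15]
enqueue(20) -> [10, 15, 20]
Final queue (front to back): [10, 15, 20]
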